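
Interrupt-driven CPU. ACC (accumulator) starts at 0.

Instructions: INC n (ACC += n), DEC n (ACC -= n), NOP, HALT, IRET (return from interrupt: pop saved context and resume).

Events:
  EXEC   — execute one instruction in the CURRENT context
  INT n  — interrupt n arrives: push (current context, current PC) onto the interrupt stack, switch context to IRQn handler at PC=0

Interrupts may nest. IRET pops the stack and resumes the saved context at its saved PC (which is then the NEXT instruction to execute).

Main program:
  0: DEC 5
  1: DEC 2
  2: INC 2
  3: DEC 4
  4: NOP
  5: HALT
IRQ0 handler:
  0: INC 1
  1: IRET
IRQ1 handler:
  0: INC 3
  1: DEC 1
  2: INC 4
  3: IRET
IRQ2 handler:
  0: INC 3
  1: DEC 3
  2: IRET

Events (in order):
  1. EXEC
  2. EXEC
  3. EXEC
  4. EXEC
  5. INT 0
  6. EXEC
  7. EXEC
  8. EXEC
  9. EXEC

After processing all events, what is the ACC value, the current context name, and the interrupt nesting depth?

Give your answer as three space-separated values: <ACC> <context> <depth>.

Event 1 (EXEC): [MAIN] PC=0: DEC 5 -> ACC=-5
Event 2 (EXEC): [MAIN] PC=1: DEC 2 -> ACC=-7
Event 3 (EXEC): [MAIN] PC=2: INC 2 -> ACC=-5
Event 4 (EXEC): [MAIN] PC=3: DEC 4 -> ACC=-9
Event 5 (INT 0): INT 0 arrives: push (MAIN, PC=4), enter IRQ0 at PC=0 (depth now 1)
Event 6 (EXEC): [IRQ0] PC=0: INC 1 -> ACC=-8
Event 7 (EXEC): [IRQ0] PC=1: IRET -> resume MAIN at PC=4 (depth now 0)
Event 8 (EXEC): [MAIN] PC=4: NOP
Event 9 (EXEC): [MAIN] PC=5: HALT

Answer: -8 MAIN 0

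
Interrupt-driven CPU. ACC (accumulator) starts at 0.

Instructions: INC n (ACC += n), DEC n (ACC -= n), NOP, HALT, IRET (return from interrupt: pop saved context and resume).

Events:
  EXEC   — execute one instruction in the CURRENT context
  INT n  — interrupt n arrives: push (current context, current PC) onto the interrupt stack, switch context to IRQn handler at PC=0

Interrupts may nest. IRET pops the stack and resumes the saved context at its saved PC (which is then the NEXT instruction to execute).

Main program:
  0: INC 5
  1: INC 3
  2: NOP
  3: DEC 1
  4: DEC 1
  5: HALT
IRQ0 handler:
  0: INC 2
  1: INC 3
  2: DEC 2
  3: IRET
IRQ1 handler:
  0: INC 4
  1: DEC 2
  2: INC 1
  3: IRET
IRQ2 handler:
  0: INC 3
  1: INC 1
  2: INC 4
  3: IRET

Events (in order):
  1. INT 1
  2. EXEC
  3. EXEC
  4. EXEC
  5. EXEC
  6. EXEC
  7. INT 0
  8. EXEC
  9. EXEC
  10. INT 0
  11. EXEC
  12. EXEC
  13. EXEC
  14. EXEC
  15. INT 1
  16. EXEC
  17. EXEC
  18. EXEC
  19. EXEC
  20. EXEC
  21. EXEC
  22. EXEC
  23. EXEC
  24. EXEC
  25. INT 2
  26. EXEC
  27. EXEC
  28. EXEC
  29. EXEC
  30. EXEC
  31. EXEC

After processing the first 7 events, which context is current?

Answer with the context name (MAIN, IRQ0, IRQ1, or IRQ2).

Answer: IRQ0

Derivation:
Event 1 (INT 1): INT 1 arrives: push (MAIN, PC=0), enter IRQ1 at PC=0 (depth now 1)
Event 2 (EXEC): [IRQ1] PC=0: INC 4 -> ACC=4
Event 3 (EXEC): [IRQ1] PC=1: DEC 2 -> ACC=2
Event 4 (EXEC): [IRQ1] PC=2: INC 1 -> ACC=3
Event 5 (EXEC): [IRQ1] PC=3: IRET -> resume MAIN at PC=0 (depth now 0)
Event 6 (EXEC): [MAIN] PC=0: INC 5 -> ACC=8
Event 7 (INT 0): INT 0 arrives: push (MAIN, PC=1), enter IRQ0 at PC=0 (depth now 1)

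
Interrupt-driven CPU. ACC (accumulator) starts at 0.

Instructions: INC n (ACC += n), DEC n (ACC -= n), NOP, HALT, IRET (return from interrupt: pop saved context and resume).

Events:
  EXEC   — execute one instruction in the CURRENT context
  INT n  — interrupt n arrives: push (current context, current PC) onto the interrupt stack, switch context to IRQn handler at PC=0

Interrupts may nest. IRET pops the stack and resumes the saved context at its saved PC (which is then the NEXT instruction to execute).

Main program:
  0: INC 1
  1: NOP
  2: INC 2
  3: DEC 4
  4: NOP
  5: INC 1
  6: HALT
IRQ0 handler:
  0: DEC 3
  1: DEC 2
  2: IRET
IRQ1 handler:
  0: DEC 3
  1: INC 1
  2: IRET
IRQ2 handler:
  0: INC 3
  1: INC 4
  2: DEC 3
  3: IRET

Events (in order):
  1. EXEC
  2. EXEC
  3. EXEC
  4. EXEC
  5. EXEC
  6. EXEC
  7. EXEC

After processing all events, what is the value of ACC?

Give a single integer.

Answer: 0

Derivation:
Event 1 (EXEC): [MAIN] PC=0: INC 1 -> ACC=1
Event 2 (EXEC): [MAIN] PC=1: NOP
Event 3 (EXEC): [MAIN] PC=2: INC 2 -> ACC=3
Event 4 (EXEC): [MAIN] PC=3: DEC 4 -> ACC=-1
Event 5 (EXEC): [MAIN] PC=4: NOP
Event 6 (EXEC): [MAIN] PC=5: INC 1 -> ACC=0
Event 7 (EXEC): [MAIN] PC=6: HALT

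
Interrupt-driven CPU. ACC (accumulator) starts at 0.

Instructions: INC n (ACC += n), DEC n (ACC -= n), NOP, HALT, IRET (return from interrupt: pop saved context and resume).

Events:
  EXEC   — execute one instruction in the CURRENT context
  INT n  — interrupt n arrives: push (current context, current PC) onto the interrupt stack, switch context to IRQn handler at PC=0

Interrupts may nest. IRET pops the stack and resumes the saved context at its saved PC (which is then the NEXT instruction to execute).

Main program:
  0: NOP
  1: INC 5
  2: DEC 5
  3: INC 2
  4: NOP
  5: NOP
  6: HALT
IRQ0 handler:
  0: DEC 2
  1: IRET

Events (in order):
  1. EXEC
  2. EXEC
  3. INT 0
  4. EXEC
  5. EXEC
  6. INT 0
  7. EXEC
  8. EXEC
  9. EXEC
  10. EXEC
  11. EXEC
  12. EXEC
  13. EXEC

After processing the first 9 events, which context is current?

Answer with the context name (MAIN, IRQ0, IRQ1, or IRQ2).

Event 1 (EXEC): [MAIN] PC=0: NOP
Event 2 (EXEC): [MAIN] PC=1: INC 5 -> ACC=5
Event 3 (INT 0): INT 0 arrives: push (MAIN, PC=2), enter IRQ0 at PC=0 (depth now 1)
Event 4 (EXEC): [IRQ0] PC=0: DEC 2 -> ACC=3
Event 5 (EXEC): [IRQ0] PC=1: IRET -> resume MAIN at PC=2 (depth now 0)
Event 6 (INT 0): INT 0 arrives: push (MAIN, PC=2), enter IRQ0 at PC=0 (depth now 1)
Event 7 (EXEC): [IRQ0] PC=0: DEC 2 -> ACC=1
Event 8 (EXEC): [IRQ0] PC=1: IRET -> resume MAIN at PC=2 (depth now 0)
Event 9 (EXEC): [MAIN] PC=2: DEC 5 -> ACC=-4

Answer: MAIN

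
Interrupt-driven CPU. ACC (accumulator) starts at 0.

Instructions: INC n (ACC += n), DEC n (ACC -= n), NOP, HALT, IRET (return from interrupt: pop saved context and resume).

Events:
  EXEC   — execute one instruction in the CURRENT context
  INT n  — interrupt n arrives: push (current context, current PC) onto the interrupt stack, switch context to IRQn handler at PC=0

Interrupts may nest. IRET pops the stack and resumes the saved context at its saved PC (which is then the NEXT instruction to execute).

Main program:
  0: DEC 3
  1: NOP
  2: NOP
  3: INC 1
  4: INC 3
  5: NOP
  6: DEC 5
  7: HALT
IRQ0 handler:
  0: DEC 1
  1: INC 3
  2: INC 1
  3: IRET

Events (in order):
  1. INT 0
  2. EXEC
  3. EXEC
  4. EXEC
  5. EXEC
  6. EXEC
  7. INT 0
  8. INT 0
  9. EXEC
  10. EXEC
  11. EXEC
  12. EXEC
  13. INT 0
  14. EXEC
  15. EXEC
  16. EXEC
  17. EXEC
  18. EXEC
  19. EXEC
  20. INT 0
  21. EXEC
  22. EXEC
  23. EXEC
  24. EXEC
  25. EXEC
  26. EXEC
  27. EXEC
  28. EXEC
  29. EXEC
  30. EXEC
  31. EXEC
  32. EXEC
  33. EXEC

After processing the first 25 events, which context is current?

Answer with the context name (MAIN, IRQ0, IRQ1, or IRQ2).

Event 1 (INT 0): INT 0 arrives: push (MAIN, PC=0), enter IRQ0 at PC=0 (depth now 1)
Event 2 (EXEC): [IRQ0] PC=0: DEC 1 -> ACC=-1
Event 3 (EXEC): [IRQ0] PC=1: INC 3 -> ACC=2
Event 4 (EXEC): [IRQ0] PC=2: INC 1 -> ACC=3
Event 5 (EXEC): [IRQ0] PC=3: IRET -> resume MAIN at PC=0 (depth now 0)
Event 6 (EXEC): [MAIN] PC=0: DEC 3 -> ACC=0
Event 7 (INT 0): INT 0 arrives: push (MAIN, PC=1), enter IRQ0 at PC=0 (depth now 1)
Event 8 (INT 0): INT 0 arrives: push (IRQ0, PC=0), enter IRQ0 at PC=0 (depth now 2)
Event 9 (EXEC): [IRQ0] PC=0: DEC 1 -> ACC=-1
Event 10 (EXEC): [IRQ0] PC=1: INC 3 -> ACC=2
Event 11 (EXEC): [IRQ0] PC=2: INC 1 -> ACC=3
Event 12 (EXEC): [IRQ0] PC=3: IRET -> resume IRQ0 at PC=0 (depth now 1)
Event 13 (INT 0): INT 0 arrives: push (IRQ0, PC=0), enter IRQ0 at PC=0 (depth now 2)
Event 14 (EXEC): [IRQ0] PC=0: DEC 1 -> ACC=2
Event 15 (EXEC): [IRQ0] PC=1: INC 3 -> ACC=5
Event 16 (EXEC): [IRQ0] PC=2: INC 1 -> ACC=6
Event 17 (EXEC): [IRQ0] PC=3: IRET -> resume IRQ0 at PC=0 (depth now 1)
Event 18 (EXEC): [IRQ0] PC=0: DEC 1 -> ACC=5
Event 19 (EXEC): [IRQ0] PC=1: INC 3 -> ACC=8
Event 20 (INT 0): INT 0 arrives: push (IRQ0, PC=2), enter IRQ0 at PC=0 (depth now 2)
Event 21 (EXEC): [IRQ0] PC=0: DEC 1 -> ACC=7
Event 22 (EXEC): [IRQ0] PC=1: INC 3 -> ACC=10
Event 23 (EXEC): [IRQ0] PC=2: INC 1 -> ACC=11
Event 24 (EXEC): [IRQ0] PC=3: IRET -> resume IRQ0 at PC=2 (depth now 1)
Event 25 (EXEC): [IRQ0] PC=2: INC 1 -> ACC=12

Answer: IRQ0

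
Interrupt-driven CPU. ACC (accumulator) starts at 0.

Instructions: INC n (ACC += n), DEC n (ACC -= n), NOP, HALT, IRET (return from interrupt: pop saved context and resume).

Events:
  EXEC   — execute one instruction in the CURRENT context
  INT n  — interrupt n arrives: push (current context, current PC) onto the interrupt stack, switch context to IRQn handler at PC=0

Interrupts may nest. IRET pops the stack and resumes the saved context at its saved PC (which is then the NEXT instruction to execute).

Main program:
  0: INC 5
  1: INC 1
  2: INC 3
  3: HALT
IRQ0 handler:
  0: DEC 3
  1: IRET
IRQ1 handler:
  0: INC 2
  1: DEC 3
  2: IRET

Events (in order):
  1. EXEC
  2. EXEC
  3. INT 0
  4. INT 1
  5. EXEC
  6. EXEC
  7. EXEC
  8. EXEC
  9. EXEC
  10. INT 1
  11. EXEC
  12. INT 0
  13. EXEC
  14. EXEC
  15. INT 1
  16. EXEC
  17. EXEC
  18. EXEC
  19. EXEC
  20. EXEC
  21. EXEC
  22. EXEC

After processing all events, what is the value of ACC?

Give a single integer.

Answer: 0

Derivation:
Event 1 (EXEC): [MAIN] PC=0: INC 5 -> ACC=5
Event 2 (EXEC): [MAIN] PC=1: INC 1 -> ACC=6
Event 3 (INT 0): INT 0 arrives: push (MAIN, PC=2), enter IRQ0 at PC=0 (depth now 1)
Event 4 (INT 1): INT 1 arrives: push (IRQ0, PC=0), enter IRQ1 at PC=0 (depth now 2)
Event 5 (EXEC): [IRQ1] PC=0: INC 2 -> ACC=8
Event 6 (EXEC): [IRQ1] PC=1: DEC 3 -> ACC=5
Event 7 (EXEC): [IRQ1] PC=2: IRET -> resume IRQ0 at PC=0 (depth now 1)
Event 8 (EXEC): [IRQ0] PC=0: DEC 3 -> ACC=2
Event 9 (EXEC): [IRQ0] PC=1: IRET -> resume MAIN at PC=2 (depth now 0)
Event 10 (INT 1): INT 1 arrives: push (MAIN, PC=2), enter IRQ1 at PC=0 (depth now 1)
Event 11 (EXEC): [IRQ1] PC=0: INC 2 -> ACC=4
Event 12 (INT 0): INT 0 arrives: push (IRQ1, PC=1), enter IRQ0 at PC=0 (depth now 2)
Event 13 (EXEC): [IRQ0] PC=0: DEC 3 -> ACC=1
Event 14 (EXEC): [IRQ0] PC=1: IRET -> resume IRQ1 at PC=1 (depth now 1)
Event 15 (INT 1): INT 1 arrives: push (IRQ1, PC=1), enter IRQ1 at PC=0 (depth now 2)
Event 16 (EXEC): [IRQ1] PC=0: INC 2 -> ACC=3
Event 17 (EXEC): [IRQ1] PC=1: DEC 3 -> ACC=0
Event 18 (EXEC): [IRQ1] PC=2: IRET -> resume IRQ1 at PC=1 (depth now 1)
Event 19 (EXEC): [IRQ1] PC=1: DEC 3 -> ACC=-3
Event 20 (EXEC): [IRQ1] PC=2: IRET -> resume MAIN at PC=2 (depth now 0)
Event 21 (EXEC): [MAIN] PC=2: INC 3 -> ACC=0
Event 22 (EXEC): [MAIN] PC=3: HALT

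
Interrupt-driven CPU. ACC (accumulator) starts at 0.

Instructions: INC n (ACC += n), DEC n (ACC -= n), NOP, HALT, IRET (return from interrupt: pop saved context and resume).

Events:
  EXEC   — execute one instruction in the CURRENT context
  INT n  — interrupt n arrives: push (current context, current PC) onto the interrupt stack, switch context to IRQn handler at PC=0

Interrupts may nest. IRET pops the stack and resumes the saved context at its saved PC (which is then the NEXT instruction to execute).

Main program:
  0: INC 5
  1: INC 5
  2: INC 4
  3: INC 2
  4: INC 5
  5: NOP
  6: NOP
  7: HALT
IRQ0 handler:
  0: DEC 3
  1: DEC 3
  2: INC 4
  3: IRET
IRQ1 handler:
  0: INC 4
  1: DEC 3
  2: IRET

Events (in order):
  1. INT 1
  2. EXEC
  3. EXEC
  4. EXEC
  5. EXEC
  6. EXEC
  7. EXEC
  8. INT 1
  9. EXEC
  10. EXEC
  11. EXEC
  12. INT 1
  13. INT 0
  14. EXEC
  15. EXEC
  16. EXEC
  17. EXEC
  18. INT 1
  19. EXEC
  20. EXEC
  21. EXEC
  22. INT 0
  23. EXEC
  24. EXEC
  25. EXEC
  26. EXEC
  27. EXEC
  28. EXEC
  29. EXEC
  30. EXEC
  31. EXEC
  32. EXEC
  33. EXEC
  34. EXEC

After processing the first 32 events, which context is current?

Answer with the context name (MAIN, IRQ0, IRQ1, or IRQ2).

Event 1 (INT 1): INT 1 arrives: push (MAIN, PC=0), enter IRQ1 at PC=0 (depth now 1)
Event 2 (EXEC): [IRQ1] PC=0: INC 4 -> ACC=4
Event 3 (EXEC): [IRQ1] PC=1: DEC 3 -> ACC=1
Event 4 (EXEC): [IRQ1] PC=2: IRET -> resume MAIN at PC=0 (depth now 0)
Event 5 (EXEC): [MAIN] PC=0: INC 5 -> ACC=6
Event 6 (EXEC): [MAIN] PC=1: INC 5 -> ACC=11
Event 7 (EXEC): [MAIN] PC=2: INC 4 -> ACC=15
Event 8 (INT 1): INT 1 arrives: push (MAIN, PC=3), enter IRQ1 at PC=0 (depth now 1)
Event 9 (EXEC): [IRQ1] PC=0: INC 4 -> ACC=19
Event 10 (EXEC): [IRQ1] PC=1: DEC 3 -> ACC=16
Event 11 (EXEC): [IRQ1] PC=2: IRET -> resume MAIN at PC=3 (depth now 0)
Event 12 (INT 1): INT 1 arrives: push (MAIN, PC=3), enter IRQ1 at PC=0 (depth now 1)
Event 13 (INT 0): INT 0 arrives: push (IRQ1, PC=0), enter IRQ0 at PC=0 (depth now 2)
Event 14 (EXEC): [IRQ0] PC=0: DEC 3 -> ACC=13
Event 15 (EXEC): [IRQ0] PC=1: DEC 3 -> ACC=10
Event 16 (EXEC): [IRQ0] PC=2: INC 4 -> ACC=14
Event 17 (EXEC): [IRQ0] PC=3: IRET -> resume IRQ1 at PC=0 (depth now 1)
Event 18 (INT 1): INT 1 arrives: push (IRQ1, PC=0), enter IRQ1 at PC=0 (depth now 2)
Event 19 (EXEC): [IRQ1] PC=0: INC 4 -> ACC=18
Event 20 (EXEC): [IRQ1] PC=1: DEC 3 -> ACC=15
Event 21 (EXEC): [IRQ1] PC=2: IRET -> resume IRQ1 at PC=0 (depth now 1)
Event 22 (INT 0): INT 0 arrives: push (IRQ1, PC=0), enter IRQ0 at PC=0 (depth now 2)
Event 23 (EXEC): [IRQ0] PC=0: DEC 3 -> ACC=12
Event 24 (EXEC): [IRQ0] PC=1: DEC 3 -> ACC=9
Event 25 (EXEC): [IRQ0] PC=2: INC 4 -> ACC=13
Event 26 (EXEC): [IRQ0] PC=3: IRET -> resume IRQ1 at PC=0 (depth now 1)
Event 27 (EXEC): [IRQ1] PC=0: INC 4 -> ACC=17
Event 28 (EXEC): [IRQ1] PC=1: DEC 3 -> ACC=14
Event 29 (EXEC): [IRQ1] PC=2: IRET -> resume MAIN at PC=3 (depth now 0)
Event 30 (EXEC): [MAIN] PC=3: INC 2 -> ACC=16
Event 31 (EXEC): [MAIN] PC=4: INC 5 -> ACC=21
Event 32 (EXEC): [MAIN] PC=5: NOP

Answer: MAIN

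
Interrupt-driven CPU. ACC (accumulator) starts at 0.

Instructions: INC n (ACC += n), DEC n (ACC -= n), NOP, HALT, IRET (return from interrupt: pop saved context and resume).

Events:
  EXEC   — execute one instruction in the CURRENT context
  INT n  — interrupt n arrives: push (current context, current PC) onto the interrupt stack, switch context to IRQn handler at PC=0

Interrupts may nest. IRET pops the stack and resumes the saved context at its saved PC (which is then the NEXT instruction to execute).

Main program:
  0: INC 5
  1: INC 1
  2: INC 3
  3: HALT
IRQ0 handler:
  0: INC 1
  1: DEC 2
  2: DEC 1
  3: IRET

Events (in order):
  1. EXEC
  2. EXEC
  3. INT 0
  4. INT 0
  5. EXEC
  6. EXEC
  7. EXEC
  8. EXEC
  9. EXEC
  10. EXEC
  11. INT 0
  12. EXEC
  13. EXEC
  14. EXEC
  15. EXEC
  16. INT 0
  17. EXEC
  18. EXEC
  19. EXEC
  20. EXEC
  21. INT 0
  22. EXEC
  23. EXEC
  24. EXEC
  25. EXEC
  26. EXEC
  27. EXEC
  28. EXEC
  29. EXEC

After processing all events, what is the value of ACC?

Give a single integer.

Event 1 (EXEC): [MAIN] PC=0: INC 5 -> ACC=5
Event 2 (EXEC): [MAIN] PC=1: INC 1 -> ACC=6
Event 3 (INT 0): INT 0 arrives: push (MAIN, PC=2), enter IRQ0 at PC=0 (depth now 1)
Event 4 (INT 0): INT 0 arrives: push (IRQ0, PC=0), enter IRQ0 at PC=0 (depth now 2)
Event 5 (EXEC): [IRQ0] PC=0: INC 1 -> ACC=7
Event 6 (EXEC): [IRQ0] PC=1: DEC 2 -> ACC=5
Event 7 (EXEC): [IRQ0] PC=2: DEC 1 -> ACC=4
Event 8 (EXEC): [IRQ0] PC=3: IRET -> resume IRQ0 at PC=0 (depth now 1)
Event 9 (EXEC): [IRQ0] PC=0: INC 1 -> ACC=5
Event 10 (EXEC): [IRQ0] PC=1: DEC 2 -> ACC=3
Event 11 (INT 0): INT 0 arrives: push (IRQ0, PC=2), enter IRQ0 at PC=0 (depth now 2)
Event 12 (EXEC): [IRQ0] PC=0: INC 1 -> ACC=4
Event 13 (EXEC): [IRQ0] PC=1: DEC 2 -> ACC=2
Event 14 (EXEC): [IRQ0] PC=2: DEC 1 -> ACC=1
Event 15 (EXEC): [IRQ0] PC=3: IRET -> resume IRQ0 at PC=2 (depth now 1)
Event 16 (INT 0): INT 0 arrives: push (IRQ0, PC=2), enter IRQ0 at PC=0 (depth now 2)
Event 17 (EXEC): [IRQ0] PC=0: INC 1 -> ACC=2
Event 18 (EXEC): [IRQ0] PC=1: DEC 2 -> ACC=0
Event 19 (EXEC): [IRQ0] PC=2: DEC 1 -> ACC=-1
Event 20 (EXEC): [IRQ0] PC=3: IRET -> resume IRQ0 at PC=2 (depth now 1)
Event 21 (INT 0): INT 0 arrives: push (IRQ0, PC=2), enter IRQ0 at PC=0 (depth now 2)
Event 22 (EXEC): [IRQ0] PC=0: INC 1 -> ACC=0
Event 23 (EXEC): [IRQ0] PC=1: DEC 2 -> ACC=-2
Event 24 (EXEC): [IRQ0] PC=2: DEC 1 -> ACC=-3
Event 25 (EXEC): [IRQ0] PC=3: IRET -> resume IRQ0 at PC=2 (depth now 1)
Event 26 (EXEC): [IRQ0] PC=2: DEC 1 -> ACC=-4
Event 27 (EXEC): [IRQ0] PC=3: IRET -> resume MAIN at PC=2 (depth now 0)
Event 28 (EXEC): [MAIN] PC=2: INC 3 -> ACC=-1
Event 29 (EXEC): [MAIN] PC=3: HALT

Answer: -1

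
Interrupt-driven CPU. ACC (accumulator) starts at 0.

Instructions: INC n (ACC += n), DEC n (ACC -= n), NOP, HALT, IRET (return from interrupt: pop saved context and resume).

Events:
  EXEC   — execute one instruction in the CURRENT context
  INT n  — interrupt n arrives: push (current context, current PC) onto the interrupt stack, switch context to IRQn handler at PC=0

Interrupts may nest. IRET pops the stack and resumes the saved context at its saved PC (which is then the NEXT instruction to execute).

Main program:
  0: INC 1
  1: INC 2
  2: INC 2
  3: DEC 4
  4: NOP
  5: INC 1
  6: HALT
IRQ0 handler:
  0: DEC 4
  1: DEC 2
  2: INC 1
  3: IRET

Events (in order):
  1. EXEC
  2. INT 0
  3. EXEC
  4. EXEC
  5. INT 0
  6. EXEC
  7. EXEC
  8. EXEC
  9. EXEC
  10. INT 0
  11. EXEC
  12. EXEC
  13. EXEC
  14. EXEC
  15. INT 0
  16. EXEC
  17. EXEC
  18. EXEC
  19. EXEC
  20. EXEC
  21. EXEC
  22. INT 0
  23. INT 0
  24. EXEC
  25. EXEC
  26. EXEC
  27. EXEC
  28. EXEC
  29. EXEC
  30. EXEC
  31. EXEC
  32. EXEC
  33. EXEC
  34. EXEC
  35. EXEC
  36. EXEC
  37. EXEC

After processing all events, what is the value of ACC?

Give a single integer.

Event 1 (EXEC): [MAIN] PC=0: INC 1 -> ACC=1
Event 2 (INT 0): INT 0 arrives: push (MAIN, PC=1), enter IRQ0 at PC=0 (depth now 1)
Event 3 (EXEC): [IRQ0] PC=0: DEC 4 -> ACC=-3
Event 4 (EXEC): [IRQ0] PC=1: DEC 2 -> ACC=-5
Event 5 (INT 0): INT 0 arrives: push (IRQ0, PC=2), enter IRQ0 at PC=0 (depth now 2)
Event 6 (EXEC): [IRQ0] PC=0: DEC 4 -> ACC=-9
Event 7 (EXEC): [IRQ0] PC=1: DEC 2 -> ACC=-11
Event 8 (EXEC): [IRQ0] PC=2: INC 1 -> ACC=-10
Event 9 (EXEC): [IRQ0] PC=3: IRET -> resume IRQ0 at PC=2 (depth now 1)
Event 10 (INT 0): INT 0 arrives: push (IRQ0, PC=2), enter IRQ0 at PC=0 (depth now 2)
Event 11 (EXEC): [IRQ0] PC=0: DEC 4 -> ACC=-14
Event 12 (EXEC): [IRQ0] PC=1: DEC 2 -> ACC=-16
Event 13 (EXEC): [IRQ0] PC=2: INC 1 -> ACC=-15
Event 14 (EXEC): [IRQ0] PC=3: IRET -> resume IRQ0 at PC=2 (depth now 1)
Event 15 (INT 0): INT 0 arrives: push (IRQ0, PC=2), enter IRQ0 at PC=0 (depth now 2)
Event 16 (EXEC): [IRQ0] PC=0: DEC 4 -> ACC=-19
Event 17 (EXEC): [IRQ0] PC=1: DEC 2 -> ACC=-21
Event 18 (EXEC): [IRQ0] PC=2: INC 1 -> ACC=-20
Event 19 (EXEC): [IRQ0] PC=3: IRET -> resume IRQ0 at PC=2 (depth now 1)
Event 20 (EXEC): [IRQ0] PC=2: INC 1 -> ACC=-19
Event 21 (EXEC): [IRQ0] PC=3: IRET -> resume MAIN at PC=1 (depth now 0)
Event 22 (INT 0): INT 0 arrives: push (MAIN, PC=1), enter IRQ0 at PC=0 (depth now 1)
Event 23 (INT 0): INT 0 arrives: push (IRQ0, PC=0), enter IRQ0 at PC=0 (depth now 2)
Event 24 (EXEC): [IRQ0] PC=0: DEC 4 -> ACC=-23
Event 25 (EXEC): [IRQ0] PC=1: DEC 2 -> ACC=-25
Event 26 (EXEC): [IRQ0] PC=2: INC 1 -> ACC=-24
Event 27 (EXEC): [IRQ0] PC=3: IRET -> resume IRQ0 at PC=0 (depth now 1)
Event 28 (EXEC): [IRQ0] PC=0: DEC 4 -> ACC=-28
Event 29 (EXEC): [IRQ0] PC=1: DEC 2 -> ACC=-30
Event 30 (EXEC): [IRQ0] PC=2: INC 1 -> ACC=-29
Event 31 (EXEC): [IRQ0] PC=3: IRET -> resume MAIN at PC=1 (depth now 0)
Event 32 (EXEC): [MAIN] PC=1: INC 2 -> ACC=-27
Event 33 (EXEC): [MAIN] PC=2: INC 2 -> ACC=-25
Event 34 (EXEC): [MAIN] PC=3: DEC 4 -> ACC=-29
Event 35 (EXEC): [MAIN] PC=4: NOP
Event 36 (EXEC): [MAIN] PC=5: INC 1 -> ACC=-28
Event 37 (EXEC): [MAIN] PC=6: HALT

Answer: -28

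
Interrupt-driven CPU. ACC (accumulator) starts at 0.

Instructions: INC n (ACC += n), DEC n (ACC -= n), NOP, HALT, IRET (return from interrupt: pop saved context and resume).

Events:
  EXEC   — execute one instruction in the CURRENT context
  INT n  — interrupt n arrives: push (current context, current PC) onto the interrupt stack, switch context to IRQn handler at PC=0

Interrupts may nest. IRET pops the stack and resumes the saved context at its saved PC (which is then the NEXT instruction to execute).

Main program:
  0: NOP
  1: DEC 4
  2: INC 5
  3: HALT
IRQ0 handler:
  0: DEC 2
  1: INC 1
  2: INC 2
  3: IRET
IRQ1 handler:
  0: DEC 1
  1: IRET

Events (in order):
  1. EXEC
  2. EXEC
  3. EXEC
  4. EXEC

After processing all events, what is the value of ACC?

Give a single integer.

Answer: 1

Derivation:
Event 1 (EXEC): [MAIN] PC=0: NOP
Event 2 (EXEC): [MAIN] PC=1: DEC 4 -> ACC=-4
Event 3 (EXEC): [MAIN] PC=2: INC 5 -> ACC=1
Event 4 (EXEC): [MAIN] PC=3: HALT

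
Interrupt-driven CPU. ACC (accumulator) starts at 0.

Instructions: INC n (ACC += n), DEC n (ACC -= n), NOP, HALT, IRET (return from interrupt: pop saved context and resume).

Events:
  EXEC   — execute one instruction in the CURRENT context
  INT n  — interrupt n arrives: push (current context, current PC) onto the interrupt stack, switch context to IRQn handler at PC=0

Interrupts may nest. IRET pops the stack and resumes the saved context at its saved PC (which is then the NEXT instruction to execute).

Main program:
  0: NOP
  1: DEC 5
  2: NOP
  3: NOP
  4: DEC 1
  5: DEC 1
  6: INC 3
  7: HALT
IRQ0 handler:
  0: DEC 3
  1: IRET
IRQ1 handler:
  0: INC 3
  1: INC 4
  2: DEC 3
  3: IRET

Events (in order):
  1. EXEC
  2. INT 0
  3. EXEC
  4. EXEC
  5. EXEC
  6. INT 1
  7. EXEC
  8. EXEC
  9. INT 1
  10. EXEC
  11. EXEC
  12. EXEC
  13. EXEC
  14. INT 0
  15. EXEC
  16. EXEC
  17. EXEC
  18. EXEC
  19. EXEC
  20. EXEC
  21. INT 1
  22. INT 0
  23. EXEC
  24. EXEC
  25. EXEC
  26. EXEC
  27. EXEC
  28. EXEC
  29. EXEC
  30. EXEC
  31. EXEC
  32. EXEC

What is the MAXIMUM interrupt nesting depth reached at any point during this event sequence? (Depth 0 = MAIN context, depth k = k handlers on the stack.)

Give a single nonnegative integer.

Event 1 (EXEC): [MAIN] PC=0: NOP [depth=0]
Event 2 (INT 0): INT 0 arrives: push (MAIN, PC=1), enter IRQ0 at PC=0 (depth now 1) [depth=1]
Event 3 (EXEC): [IRQ0] PC=0: DEC 3 -> ACC=-3 [depth=1]
Event 4 (EXEC): [IRQ0] PC=1: IRET -> resume MAIN at PC=1 (depth now 0) [depth=0]
Event 5 (EXEC): [MAIN] PC=1: DEC 5 -> ACC=-8 [depth=0]
Event 6 (INT 1): INT 1 arrives: push (MAIN, PC=2), enter IRQ1 at PC=0 (depth now 1) [depth=1]
Event 7 (EXEC): [IRQ1] PC=0: INC 3 -> ACC=-5 [depth=1]
Event 8 (EXEC): [IRQ1] PC=1: INC 4 -> ACC=-1 [depth=1]
Event 9 (INT 1): INT 1 arrives: push (IRQ1, PC=2), enter IRQ1 at PC=0 (depth now 2) [depth=2]
Event 10 (EXEC): [IRQ1] PC=0: INC 3 -> ACC=2 [depth=2]
Event 11 (EXEC): [IRQ1] PC=1: INC 4 -> ACC=6 [depth=2]
Event 12 (EXEC): [IRQ1] PC=2: DEC 3 -> ACC=3 [depth=2]
Event 13 (EXEC): [IRQ1] PC=3: IRET -> resume IRQ1 at PC=2 (depth now 1) [depth=1]
Event 14 (INT 0): INT 0 arrives: push (IRQ1, PC=2), enter IRQ0 at PC=0 (depth now 2) [depth=2]
Event 15 (EXEC): [IRQ0] PC=0: DEC 3 -> ACC=0 [depth=2]
Event 16 (EXEC): [IRQ0] PC=1: IRET -> resume IRQ1 at PC=2 (depth now 1) [depth=1]
Event 17 (EXEC): [IRQ1] PC=2: DEC 3 -> ACC=-3 [depth=1]
Event 18 (EXEC): [IRQ1] PC=3: IRET -> resume MAIN at PC=2 (depth now 0) [depth=0]
Event 19 (EXEC): [MAIN] PC=2: NOP [depth=0]
Event 20 (EXEC): [MAIN] PC=3: NOP [depth=0]
Event 21 (INT 1): INT 1 arrives: push (MAIN, PC=4), enter IRQ1 at PC=0 (depth now 1) [depth=1]
Event 22 (INT 0): INT 0 arrives: push (IRQ1, PC=0), enter IRQ0 at PC=0 (depth now 2) [depth=2]
Event 23 (EXEC): [IRQ0] PC=0: DEC 3 -> ACC=-6 [depth=2]
Event 24 (EXEC): [IRQ0] PC=1: IRET -> resume IRQ1 at PC=0 (depth now 1) [depth=1]
Event 25 (EXEC): [IRQ1] PC=0: INC 3 -> ACC=-3 [depth=1]
Event 26 (EXEC): [IRQ1] PC=1: INC 4 -> ACC=1 [depth=1]
Event 27 (EXEC): [IRQ1] PC=2: DEC 3 -> ACC=-2 [depth=1]
Event 28 (EXEC): [IRQ1] PC=3: IRET -> resume MAIN at PC=4 (depth now 0) [depth=0]
Event 29 (EXEC): [MAIN] PC=4: DEC 1 -> ACC=-3 [depth=0]
Event 30 (EXEC): [MAIN] PC=5: DEC 1 -> ACC=-4 [depth=0]
Event 31 (EXEC): [MAIN] PC=6: INC 3 -> ACC=-1 [depth=0]
Event 32 (EXEC): [MAIN] PC=7: HALT [depth=0]
Max depth observed: 2

Answer: 2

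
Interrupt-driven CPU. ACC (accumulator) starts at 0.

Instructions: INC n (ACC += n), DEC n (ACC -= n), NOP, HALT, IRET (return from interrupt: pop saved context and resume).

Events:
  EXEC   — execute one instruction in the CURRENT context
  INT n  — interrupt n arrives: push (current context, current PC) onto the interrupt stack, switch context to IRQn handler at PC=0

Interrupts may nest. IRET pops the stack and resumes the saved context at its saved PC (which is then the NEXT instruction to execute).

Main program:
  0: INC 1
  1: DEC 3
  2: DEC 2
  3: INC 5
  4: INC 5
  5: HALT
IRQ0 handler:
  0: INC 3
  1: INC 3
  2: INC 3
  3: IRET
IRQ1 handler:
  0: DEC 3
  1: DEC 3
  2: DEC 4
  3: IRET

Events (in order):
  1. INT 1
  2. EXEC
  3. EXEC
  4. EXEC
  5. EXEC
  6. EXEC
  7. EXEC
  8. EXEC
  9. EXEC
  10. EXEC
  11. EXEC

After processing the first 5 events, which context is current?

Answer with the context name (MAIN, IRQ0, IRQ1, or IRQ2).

Answer: MAIN

Derivation:
Event 1 (INT 1): INT 1 arrives: push (MAIN, PC=0), enter IRQ1 at PC=0 (depth now 1)
Event 2 (EXEC): [IRQ1] PC=0: DEC 3 -> ACC=-3
Event 3 (EXEC): [IRQ1] PC=1: DEC 3 -> ACC=-6
Event 4 (EXEC): [IRQ1] PC=2: DEC 4 -> ACC=-10
Event 5 (EXEC): [IRQ1] PC=3: IRET -> resume MAIN at PC=0 (depth now 0)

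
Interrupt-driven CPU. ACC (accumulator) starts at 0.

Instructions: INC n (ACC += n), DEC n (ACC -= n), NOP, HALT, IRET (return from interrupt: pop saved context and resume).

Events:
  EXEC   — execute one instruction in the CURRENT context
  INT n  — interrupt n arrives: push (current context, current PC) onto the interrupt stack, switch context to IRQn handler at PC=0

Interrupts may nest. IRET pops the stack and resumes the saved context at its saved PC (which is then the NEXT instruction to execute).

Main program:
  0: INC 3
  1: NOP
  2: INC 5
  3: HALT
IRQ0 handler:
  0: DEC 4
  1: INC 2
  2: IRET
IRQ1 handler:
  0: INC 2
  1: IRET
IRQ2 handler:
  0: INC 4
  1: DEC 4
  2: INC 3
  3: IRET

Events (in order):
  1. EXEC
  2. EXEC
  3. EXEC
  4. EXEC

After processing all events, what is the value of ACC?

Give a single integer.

Answer: 8

Derivation:
Event 1 (EXEC): [MAIN] PC=0: INC 3 -> ACC=3
Event 2 (EXEC): [MAIN] PC=1: NOP
Event 3 (EXEC): [MAIN] PC=2: INC 5 -> ACC=8
Event 4 (EXEC): [MAIN] PC=3: HALT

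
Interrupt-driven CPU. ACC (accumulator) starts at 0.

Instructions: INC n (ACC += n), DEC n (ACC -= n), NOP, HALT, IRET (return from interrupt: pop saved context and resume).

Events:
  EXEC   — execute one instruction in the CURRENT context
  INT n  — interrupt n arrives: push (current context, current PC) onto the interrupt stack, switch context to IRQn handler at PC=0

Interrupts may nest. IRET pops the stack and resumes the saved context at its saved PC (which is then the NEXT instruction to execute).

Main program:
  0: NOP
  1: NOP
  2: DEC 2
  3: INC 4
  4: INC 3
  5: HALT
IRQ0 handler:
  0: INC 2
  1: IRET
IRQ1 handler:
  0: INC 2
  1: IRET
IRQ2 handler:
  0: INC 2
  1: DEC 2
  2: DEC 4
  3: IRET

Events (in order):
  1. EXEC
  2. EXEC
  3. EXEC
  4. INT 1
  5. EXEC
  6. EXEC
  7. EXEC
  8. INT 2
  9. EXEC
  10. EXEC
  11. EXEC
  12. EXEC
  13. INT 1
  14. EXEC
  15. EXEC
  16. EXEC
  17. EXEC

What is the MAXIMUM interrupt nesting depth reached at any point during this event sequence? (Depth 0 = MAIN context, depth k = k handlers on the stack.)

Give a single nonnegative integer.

Event 1 (EXEC): [MAIN] PC=0: NOP [depth=0]
Event 2 (EXEC): [MAIN] PC=1: NOP [depth=0]
Event 3 (EXEC): [MAIN] PC=2: DEC 2 -> ACC=-2 [depth=0]
Event 4 (INT 1): INT 1 arrives: push (MAIN, PC=3), enter IRQ1 at PC=0 (depth now 1) [depth=1]
Event 5 (EXEC): [IRQ1] PC=0: INC 2 -> ACC=0 [depth=1]
Event 6 (EXEC): [IRQ1] PC=1: IRET -> resume MAIN at PC=3 (depth now 0) [depth=0]
Event 7 (EXEC): [MAIN] PC=3: INC 4 -> ACC=4 [depth=0]
Event 8 (INT 2): INT 2 arrives: push (MAIN, PC=4), enter IRQ2 at PC=0 (depth now 1) [depth=1]
Event 9 (EXEC): [IRQ2] PC=0: INC 2 -> ACC=6 [depth=1]
Event 10 (EXEC): [IRQ2] PC=1: DEC 2 -> ACC=4 [depth=1]
Event 11 (EXEC): [IRQ2] PC=2: DEC 4 -> ACC=0 [depth=1]
Event 12 (EXEC): [IRQ2] PC=3: IRET -> resume MAIN at PC=4 (depth now 0) [depth=0]
Event 13 (INT 1): INT 1 arrives: push (MAIN, PC=4), enter IRQ1 at PC=0 (depth now 1) [depth=1]
Event 14 (EXEC): [IRQ1] PC=0: INC 2 -> ACC=2 [depth=1]
Event 15 (EXEC): [IRQ1] PC=1: IRET -> resume MAIN at PC=4 (depth now 0) [depth=0]
Event 16 (EXEC): [MAIN] PC=4: INC 3 -> ACC=5 [depth=0]
Event 17 (EXEC): [MAIN] PC=5: HALT [depth=0]
Max depth observed: 1

Answer: 1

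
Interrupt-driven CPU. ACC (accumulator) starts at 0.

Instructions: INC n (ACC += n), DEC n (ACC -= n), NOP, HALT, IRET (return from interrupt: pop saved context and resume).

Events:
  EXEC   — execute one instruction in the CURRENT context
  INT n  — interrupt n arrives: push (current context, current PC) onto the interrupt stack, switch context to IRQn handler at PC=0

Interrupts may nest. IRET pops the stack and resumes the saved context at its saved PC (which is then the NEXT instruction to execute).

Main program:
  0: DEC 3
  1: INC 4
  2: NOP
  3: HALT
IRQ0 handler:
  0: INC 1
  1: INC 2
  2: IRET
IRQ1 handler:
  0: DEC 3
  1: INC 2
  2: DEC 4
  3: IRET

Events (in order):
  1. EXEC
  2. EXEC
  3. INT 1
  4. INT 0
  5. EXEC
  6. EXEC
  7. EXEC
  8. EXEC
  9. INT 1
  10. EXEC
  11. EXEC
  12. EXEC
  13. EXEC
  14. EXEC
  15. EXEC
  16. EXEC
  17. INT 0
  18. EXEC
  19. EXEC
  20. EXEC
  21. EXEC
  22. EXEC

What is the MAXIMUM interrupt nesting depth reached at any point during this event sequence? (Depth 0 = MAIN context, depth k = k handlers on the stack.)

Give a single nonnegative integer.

Answer: 2

Derivation:
Event 1 (EXEC): [MAIN] PC=0: DEC 3 -> ACC=-3 [depth=0]
Event 2 (EXEC): [MAIN] PC=1: INC 4 -> ACC=1 [depth=0]
Event 3 (INT 1): INT 1 arrives: push (MAIN, PC=2), enter IRQ1 at PC=0 (depth now 1) [depth=1]
Event 4 (INT 0): INT 0 arrives: push (IRQ1, PC=0), enter IRQ0 at PC=0 (depth now 2) [depth=2]
Event 5 (EXEC): [IRQ0] PC=0: INC 1 -> ACC=2 [depth=2]
Event 6 (EXEC): [IRQ0] PC=1: INC 2 -> ACC=4 [depth=2]
Event 7 (EXEC): [IRQ0] PC=2: IRET -> resume IRQ1 at PC=0 (depth now 1) [depth=1]
Event 8 (EXEC): [IRQ1] PC=0: DEC 3 -> ACC=1 [depth=1]
Event 9 (INT 1): INT 1 arrives: push (IRQ1, PC=1), enter IRQ1 at PC=0 (depth now 2) [depth=2]
Event 10 (EXEC): [IRQ1] PC=0: DEC 3 -> ACC=-2 [depth=2]
Event 11 (EXEC): [IRQ1] PC=1: INC 2 -> ACC=0 [depth=2]
Event 12 (EXEC): [IRQ1] PC=2: DEC 4 -> ACC=-4 [depth=2]
Event 13 (EXEC): [IRQ1] PC=3: IRET -> resume IRQ1 at PC=1 (depth now 1) [depth=1]
Event 14 (EXEC): [IRQ1] PC=1: INC 2 -> ACC=-2 [depth=1]
Event 15 (EXEC): [IRQ1] PC=2: DEC 4 -> ACC=-6 [depth=1]
Event 16 (EXEC): [IRQ1] PC=3: IRET -> resume MAIN at PC=2 (depth now 0) [depth=0]
Event 17 (INT 0): INT 0 arrives: push (MAIN, PC=2), enter IRQ0 at PC=0 (depth now 1) [depth=1]
Event 18 (EXEC): [IRQ0] PC=0: INC 1 -> ACC=-5 [depth=1]
Event 19 (EXEC): [IRQ0] PC=1: INC 2 -> ACC=-3 [depth=1]
Event 20 (EXEC): [IRQ0] PC=2: IRET -> resume MAIN at PC=2 (depth now 0) [depth=0]
Event 21 (EXEC): [MAIN] PC=2: NOP [depth=0]
Event 22 (EXEC): [MAIN] PC=3: HALT [depth=0]
Max depth observed: 2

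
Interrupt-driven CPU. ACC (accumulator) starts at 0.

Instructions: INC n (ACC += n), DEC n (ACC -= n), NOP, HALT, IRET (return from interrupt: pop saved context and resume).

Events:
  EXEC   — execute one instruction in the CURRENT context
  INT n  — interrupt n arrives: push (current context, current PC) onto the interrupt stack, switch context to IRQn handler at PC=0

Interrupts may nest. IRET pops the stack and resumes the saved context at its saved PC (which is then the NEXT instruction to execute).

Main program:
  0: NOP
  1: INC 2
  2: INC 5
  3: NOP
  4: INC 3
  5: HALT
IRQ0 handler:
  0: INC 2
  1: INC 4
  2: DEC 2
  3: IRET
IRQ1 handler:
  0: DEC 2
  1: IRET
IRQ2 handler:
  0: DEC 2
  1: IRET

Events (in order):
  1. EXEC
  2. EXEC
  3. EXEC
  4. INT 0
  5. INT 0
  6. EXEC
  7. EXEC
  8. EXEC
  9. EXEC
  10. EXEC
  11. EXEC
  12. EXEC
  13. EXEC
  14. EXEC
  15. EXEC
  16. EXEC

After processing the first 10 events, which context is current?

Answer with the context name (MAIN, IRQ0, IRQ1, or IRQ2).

Answer: IRQ0

Derivation:
Event 1 (EXEC): [MAIN] PC=0: NOP
Event 2 (EXEC): [MAIN] PC=1: INC 2 -> ACC=2
Event 3 (EXEC): [MAIN] PC=2: INC 5 -> ACC=7
Event 4 (INT 0): INT 0 arrives: push (MAIN, PC=3), enter IRQ0 at PC=0 (depth now 1)
Event 5 (INT 0): INT 0 arrives: push (IRQ0, PC=0), enter IRQ0 at PC=0 (depth now 2)
Event 6 (EXEC): [IRQ0] PC=0: INC 2 -> ACC=9
Event 7 (EXEC): [IRQ0] PC=1: INC 4 -> ACC=13
Event 8 (EXEC): [IRQ0] PC=2: DEC 2 -> ACC=11
Event 9 (EXEC): [IRQ0] PC=3: IRET -> resume IRQ0 at PC=0 (depth now 1)
Event 10 (EXEC): [IRQ0] PC=0: INC 2 -> ACC=13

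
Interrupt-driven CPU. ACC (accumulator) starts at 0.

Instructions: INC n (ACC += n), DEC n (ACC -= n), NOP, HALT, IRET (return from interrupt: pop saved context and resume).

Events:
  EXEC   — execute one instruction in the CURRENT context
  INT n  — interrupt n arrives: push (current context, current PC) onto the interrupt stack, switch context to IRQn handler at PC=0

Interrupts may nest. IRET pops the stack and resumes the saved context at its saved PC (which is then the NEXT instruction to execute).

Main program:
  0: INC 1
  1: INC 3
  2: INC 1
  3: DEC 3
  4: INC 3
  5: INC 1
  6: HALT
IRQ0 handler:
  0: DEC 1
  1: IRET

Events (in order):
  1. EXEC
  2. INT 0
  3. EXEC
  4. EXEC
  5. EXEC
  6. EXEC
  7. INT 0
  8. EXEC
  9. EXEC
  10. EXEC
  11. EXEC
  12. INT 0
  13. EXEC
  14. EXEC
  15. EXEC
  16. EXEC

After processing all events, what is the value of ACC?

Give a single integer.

Event 1 (EXEC): [MAIN] PC=0: INC 1 -> ACC=1
Event 2 (INT 0): INT 0 arrives: push (MAIN, PC=1), enter IRQ0 at PC=0 (depth now 1)
Event 3 (EXEC): [IRQ0] PC=0: DEC 1 -> ACC=0
Event 4 (EXEC): [IRQ0] PC=1: IRET -> resume MAIN at PC=1 (depth now 0)
Event 5 (EXEC): [MAIN] PC=1: INC 3 -> ACC=3
Event 6 (EXEC): [MAIN] PC=2: INC 1 -> ACC=4
Event 7 (INT 0): INT 0 arrives: push (MAIN, PC=3), enter IRQ0 at PC=0 (depth now 1)
Event 8 (EXEC): [IRQ0] PC=0: DEC 1 -> ACC=3
Event 9 (EXEC): [IRQ0] PC=1: IRET -> resume MAIN at PC=3 (depth now 0)
Event 10 (EXEC): [MAIN] PC=3: DEC 3 -> ACC=0
Event 11 (EXEC): [MAIN] PC=4: INC 3 -> ACC=3
Event 12 (INT 0): INT 0 arrives: push (MAIN, PC=5), enter IRQ0 at PC=0 (depth now 1)
Event 13 (EXEC): [IRQ0] PC=0: DEC 1 -> ACC=2
Event 14 (EXEC): [IRQ0] PC=1: IRET -> resume MAIN at PC=5 (depth now 0)
Event 15 (EXEC): [MAIN] PC=5: INC 1 -> ACC=3
Event 16 (EXEC): [MAIN] PC=6: HALT

Answer: 3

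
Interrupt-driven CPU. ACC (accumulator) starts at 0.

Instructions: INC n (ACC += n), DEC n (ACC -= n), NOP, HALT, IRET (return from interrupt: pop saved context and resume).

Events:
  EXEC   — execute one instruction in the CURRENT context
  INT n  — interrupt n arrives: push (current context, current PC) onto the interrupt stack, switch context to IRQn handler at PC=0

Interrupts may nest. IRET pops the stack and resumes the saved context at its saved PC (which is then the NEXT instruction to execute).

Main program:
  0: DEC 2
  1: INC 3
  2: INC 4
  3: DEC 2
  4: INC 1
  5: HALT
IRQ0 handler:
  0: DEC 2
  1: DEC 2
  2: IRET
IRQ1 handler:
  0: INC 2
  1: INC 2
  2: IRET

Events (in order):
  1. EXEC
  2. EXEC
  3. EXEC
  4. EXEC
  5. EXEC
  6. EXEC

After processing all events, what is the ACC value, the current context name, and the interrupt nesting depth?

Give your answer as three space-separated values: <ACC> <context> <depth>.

Event 1 (EXEC): [MAIN] PC=0: DEC 2 -> ACC=-2
Event 2 (EXEC): [MAIN] PC=1: INC 3 -> ACC=1
Event 3 (EXEC): [MAIN] PC=2: INC 4 -> ACC=5
Event 4 (EXEC): [MAIN] PC=3: DEC 2 -> ACC=3
Event 5 (EXEC): [MAIN] PC=4: INC 1 -> ACC=4
Event 6 (EXEC): [MAIN] PC=5: HALT

Answer: 4 MAIN 0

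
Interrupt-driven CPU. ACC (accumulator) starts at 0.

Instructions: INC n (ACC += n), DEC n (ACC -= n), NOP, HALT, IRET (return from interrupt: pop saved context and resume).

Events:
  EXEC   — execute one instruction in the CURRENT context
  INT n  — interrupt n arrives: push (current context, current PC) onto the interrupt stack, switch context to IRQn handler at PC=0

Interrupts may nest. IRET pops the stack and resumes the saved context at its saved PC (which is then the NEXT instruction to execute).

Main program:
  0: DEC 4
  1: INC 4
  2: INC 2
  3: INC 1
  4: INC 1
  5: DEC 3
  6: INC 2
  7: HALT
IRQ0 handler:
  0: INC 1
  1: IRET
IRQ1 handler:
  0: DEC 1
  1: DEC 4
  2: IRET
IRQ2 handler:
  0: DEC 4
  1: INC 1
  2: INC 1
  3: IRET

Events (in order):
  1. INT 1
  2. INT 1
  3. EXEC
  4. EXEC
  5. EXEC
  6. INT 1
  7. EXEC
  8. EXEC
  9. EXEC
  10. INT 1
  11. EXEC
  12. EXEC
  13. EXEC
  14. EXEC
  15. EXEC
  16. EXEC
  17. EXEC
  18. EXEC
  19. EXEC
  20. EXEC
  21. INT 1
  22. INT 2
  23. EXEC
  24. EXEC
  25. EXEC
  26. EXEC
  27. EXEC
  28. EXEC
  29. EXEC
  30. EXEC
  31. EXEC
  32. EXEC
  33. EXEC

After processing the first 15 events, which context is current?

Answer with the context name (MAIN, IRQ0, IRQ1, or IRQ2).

Answer: IRQ1

Derivation:
Event 1 (INT 1): INT 1 arrives: push (MAIN, PC=0), enter IRQ1 at PC=0 (depth now 1)
Event 2 (INT 1): INT 1 arrives: push (IRQ1, PC=0), enter IRQ1 at PC=0 (depth now 2)
Event 3 (EXEC): [IRQ1] PC=0: DEC 1 -> ACC=-1
Event 4 (EXEC): [IRQ1] PC=1: DEC 4 -> ACC=-5
Event 5 (EXEC): [IRQ1] PC=2: IRET -> resume IRQ1 at PC=0 (depth now 1)
Event 6 (INT 1): INT 1 arrives: push (IRQ1, PC=0), enter IRQ1 at PC=0 (depth now 2)
Event 7 (EXEC): [IRQ1] PC=0: DEC 1 -> ACC=-6
Event 8 (EXEC): [IRQ1] PC=1: DEC 4 -> ACC=-10
Event 9 (EXEC): [IRQ1] PC=2: IRET -> resume IRQ1 at PC=0 (depth now 1)
Event 10 (INT 1): INT 1 arrives: push (IRQ1, PC=0), enter IRQ1 at PC=0 (depth now 2)
Event 11 (EXEC): [IRQ1] PC=0: DEC 1 -> ACC=-11
Event 12 (EXEC): [IRQ1] PC=1: DEC 4 -> ACC=-15
Event 13 (EXEC): [IRQ1] PC=2: IRET -> resume IRQ1 at PC=0 (depth now 1)
Event 14 (EXEC): [IRQ1] PC=0: DEC 1 -> ACC=-16
Event 15 (EXEC): [IRQ1] PC=1: DEC 4 -> ACC=-20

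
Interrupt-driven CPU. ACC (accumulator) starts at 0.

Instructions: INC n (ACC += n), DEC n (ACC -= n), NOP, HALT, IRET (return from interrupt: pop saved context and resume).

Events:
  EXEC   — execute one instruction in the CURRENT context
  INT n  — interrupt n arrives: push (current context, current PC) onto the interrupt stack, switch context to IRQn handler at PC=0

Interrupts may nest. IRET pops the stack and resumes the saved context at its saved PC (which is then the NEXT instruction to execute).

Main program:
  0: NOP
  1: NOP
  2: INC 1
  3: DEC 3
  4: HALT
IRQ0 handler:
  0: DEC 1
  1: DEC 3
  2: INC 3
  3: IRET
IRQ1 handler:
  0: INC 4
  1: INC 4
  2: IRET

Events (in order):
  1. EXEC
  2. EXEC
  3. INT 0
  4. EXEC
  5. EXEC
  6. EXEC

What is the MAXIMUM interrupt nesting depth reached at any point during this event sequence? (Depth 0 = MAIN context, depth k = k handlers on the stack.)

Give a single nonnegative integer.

Event 1 (EXEC): [MAIN] PC=0: NOP [depth=0]
Event 2 (EXEC): [MAIN] PC=1: NOP [depth=0]
Event 3 (INT 0): INT 0 arrives: push (MAIN, PC=2), enter IRQ0 at PC=0 (depth now 1) [depth=1]
Event 4 (EXEC): [IRQ0] PC=0: DEC 1 -> ACC=-1 [depth=1]
Event 5 (EXEC): [IRQ0] PC=1: DEC 3 -> ACC=-4 [depth=1]
Event 6 (EXEC): [IRQ0] PC=2: INC 3 -> ACC=-1 [depth=1]
Max depth observed: 1

Answer: 1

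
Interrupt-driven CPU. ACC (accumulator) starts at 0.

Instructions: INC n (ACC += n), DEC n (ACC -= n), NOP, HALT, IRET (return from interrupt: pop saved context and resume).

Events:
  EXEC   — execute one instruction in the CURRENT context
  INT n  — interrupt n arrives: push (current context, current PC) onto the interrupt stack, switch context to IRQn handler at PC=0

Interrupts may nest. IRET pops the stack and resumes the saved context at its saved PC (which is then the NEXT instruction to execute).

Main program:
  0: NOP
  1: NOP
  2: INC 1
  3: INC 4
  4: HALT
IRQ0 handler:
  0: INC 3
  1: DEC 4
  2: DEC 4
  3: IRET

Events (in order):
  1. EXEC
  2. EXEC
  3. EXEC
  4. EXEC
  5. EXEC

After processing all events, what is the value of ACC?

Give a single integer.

Event 1 (EXEC): [MAIN] PC=0: NOP
Event 2 (EXEC): [MAIN] PC=1: NOP
Event 3 (EXEC): [MAIN] PC=2: INC 1 -> ACC=1
Event 4 (EXEC): [MAIN] PC=3: INC 4 -> ACC=5
Event 5 (EXEC): [MAIN] PC=4: HALT

Answer: 5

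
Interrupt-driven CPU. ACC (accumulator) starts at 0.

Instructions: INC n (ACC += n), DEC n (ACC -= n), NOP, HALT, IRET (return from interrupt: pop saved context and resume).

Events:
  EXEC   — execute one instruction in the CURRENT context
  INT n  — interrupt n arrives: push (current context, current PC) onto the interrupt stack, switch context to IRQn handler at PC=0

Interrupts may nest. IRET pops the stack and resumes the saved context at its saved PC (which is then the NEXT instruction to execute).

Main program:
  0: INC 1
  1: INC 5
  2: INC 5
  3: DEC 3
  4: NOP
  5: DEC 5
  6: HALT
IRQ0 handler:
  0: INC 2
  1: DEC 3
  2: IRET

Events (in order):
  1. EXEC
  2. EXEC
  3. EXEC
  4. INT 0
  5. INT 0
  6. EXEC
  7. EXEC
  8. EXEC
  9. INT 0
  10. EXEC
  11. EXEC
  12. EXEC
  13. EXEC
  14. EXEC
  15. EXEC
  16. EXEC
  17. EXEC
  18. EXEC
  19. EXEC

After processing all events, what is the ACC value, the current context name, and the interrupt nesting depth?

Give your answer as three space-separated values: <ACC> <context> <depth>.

Event 1 (EXEC): [MAIN] PC=0: INC 1 -> ACC=1
Event 2 (EXEC): [MAIN] PC=1: INC 5 -> ACC=6
Event 3 (EXEC): [MAIN] PC=2: INC 5 -> ACC=11
Event 4 (INT 0): INT 0 arrives: push (MAIN, PC=3), enter IRQ0 at PC=0 (depth now 1)
Event 5 (INT 0): INT 0 arrives: push (IRQ0, PC=0), enter IRQ0 at PC=0 (depth now 2)
Event 6 (EXEC): [IRQ0] PC=0: INC 2 -> ACC=13
Event 7 (EXEC): [IRQ0] PC=1: DEC 3 -> ACC=10
Event 8 (EXEC): [IRQ0] PC=2: IRET -> resume IRQ0 at PC=0 (depth now 1)
Event 9 (INT 0): INT 0 arrives: push (IRQ0, PC=0), enter IRQ0 at PC=0 (depth now 2)
Event 10 (EXEC): [IRQ0] PC=0: INC 2 -> ACC=12
Event 11 (EXEC): [IRQ0] PC=1: DEC 3 -> ACC=9
Event 12 (EXEC): [IRQ0] PC=2: IRET -> resume IRQ0 at PC=0 (depth now 1)
Event 13 (EXEC): [IRQ0] PC=0: INC 2 -> ACC=11
Event 14 (EXEC): [IRQ0] PC=1: DEC 3 -> ACC=8
Event 15 (EXEC): [IRQ0] PC=2: IRET -> resume MAIN at PC=3 (depth now 0)
Event 16 (EXEC): [MAIN] PC=3: DEC 3 -> ACC=5
Event 17 (EXEC): [MAIN] PC=4: NOP
Event 18 (EXEC): [MAIN] PC=5: DEC 5 -> ACC=0
Event 19 (EXEC): [MAIN] PC=6: HALT

Answer: 0 MAIN 0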